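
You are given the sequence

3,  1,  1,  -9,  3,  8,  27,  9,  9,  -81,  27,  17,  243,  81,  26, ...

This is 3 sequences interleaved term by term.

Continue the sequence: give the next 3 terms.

-729, 243, 43

Taking every 3rd term gives 3 separate tracks.
Stream A = 3, -9, 27, -81, 243: geometric, ×-3 each step.
Stream B = 1, 3, 9, 27, 81: successive powers of 3.
Stream C = 1, 8, 9, 17, 26: each term equals the sum of the previous two.
Position 16 → stream A, term 6 = -729.
Term 17 comes from stream B (its 6th entry): 243.
Term 18 comes from stream C (its 6th entry): 43.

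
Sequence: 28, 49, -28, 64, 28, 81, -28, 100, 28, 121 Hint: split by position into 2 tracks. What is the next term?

Split by position mod 2 into 2 tracks.
Track A: 28, -28, 28, -28, 28 — oscillating between 28 and -28.
Track B: 49, 64, 81, 100, 121 — the squares 7², 8², 9², ….
Position 11 falls in track A as its term 6, giving -28.

-28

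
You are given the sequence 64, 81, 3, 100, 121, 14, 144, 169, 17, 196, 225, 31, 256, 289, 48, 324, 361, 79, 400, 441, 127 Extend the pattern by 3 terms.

484, 529, 206

Reading positions in blocks of 3 reveals the pattern AAB — 2 tracks woven together.
Subsequence A: 64, 81, 100, 121, 144, 169, 196, 225, 256, 289, 324, 361, 400, 441. Perfect squares starting at 8².
Subsequence B: 3, 14, 17, 31, 48, 79, 127. A Fibonacci-like recurrence a_n = a_{n-1} + a_{n-2}.
Position 22 → subsequence A, term 15 = 484.
Term 23 comes from subsequence A (its 16th entry): 529.
Position 24 → subsequence B, term 8 = 206.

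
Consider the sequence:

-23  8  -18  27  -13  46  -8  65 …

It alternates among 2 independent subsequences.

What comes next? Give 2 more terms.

Positions 1, 3, 5, … form one subsequence and positions 2, 4, 6, … form another.
Stream A: -23, -18, -13, -8 — adding 5 each time.
Stream B: 8, 27, 46, 65 — arithmetic with common difference +19.
Position 9 falls in stream A as its term 5, giving -3.
The 10th slot belongs to stream B; its 5th term is 84.

-3, 84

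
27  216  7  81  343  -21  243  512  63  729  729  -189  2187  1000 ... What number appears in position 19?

Split by position mod 3 into 3 tracks.
Track A: 27, 81, 243, 729, 2187. Successive powers of 3.
Track B: 216, 343, 512, 729, 1000. Consecutive cubes n³ from n = 6.
Track C: 7, -21, 63, -189. Geometric with ratio -3.
Position 19 falls in track A as its term 7, giving 19683.

19683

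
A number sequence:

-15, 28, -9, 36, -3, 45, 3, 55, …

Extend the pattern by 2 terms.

Odd-indexed and even-indexed terms follow separate rules.
Stream A is -15, -9, -3, 3, which is adding 6 each time.
Stream B is 28, 36, 45, 55, which is triangular numbers n(n+1)/2 for n = 7, 8, ….
Position 9 falls in stream A as its term 5, giving 9.
Position 10 falls in stream B as its term 5, giving 66.

9, 66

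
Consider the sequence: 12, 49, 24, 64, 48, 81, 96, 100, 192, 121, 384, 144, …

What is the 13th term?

768

Taking every 2nd term gives 2 separate tracks.
Stream A is 12, 24, 48, 96, 192, 384, which is multiplying by 2 each time.
Stream B is 49, 64, 81, 100, 121, 144, which is perfect squares starting at 7².
Position 13 falls in stream A as its term 7, giving 768.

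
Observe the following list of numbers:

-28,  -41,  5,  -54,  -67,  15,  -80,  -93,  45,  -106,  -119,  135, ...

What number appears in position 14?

Positions follow the repeating pattern AAB; grouping by letter gives 2 tracks.
Stream A: -28, -41, -54, -67, -80, -93, -106, -119. Arithmetic with common difference −13.
Stream B: 5, 15, 45, 135. Geometric, ×3 each step.
Position 14 falls in stream A as its term 10, giving -145.

-145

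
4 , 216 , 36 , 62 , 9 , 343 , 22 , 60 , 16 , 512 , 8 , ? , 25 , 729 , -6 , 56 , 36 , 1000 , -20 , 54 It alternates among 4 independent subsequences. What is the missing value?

Split by position mod 4: positions 1, 5, 9, … form one track, and each other residue class forms its own.
Subsequence A = 4, 9, 16, 25, 36: perfect squares starting at 2².
Subsequence B = 216, 343, 512, 729, 1000: the cubes 6³, 7³, 8³, ….
Subsequence C = 36, 22, 8, -6, -20: subtracting 14 each time.
Subsequence D = 62, 60, ?, 56, 54: arithmetic, step −2.
Subsequence D's pattern makes the blank 58.

58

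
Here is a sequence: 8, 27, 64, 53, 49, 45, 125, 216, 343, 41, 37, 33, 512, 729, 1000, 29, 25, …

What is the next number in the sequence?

21

Reading positions in blocks of 6 reveals the pattern AAABBB — 2 tracks woven together.
Track A: 8, 27, 64, 125, 216, 343, 512, 729, 1000 — the cubes 2³, 3³, 4³, ….
Track B: 53, 49, 45, 41, 37, 33, 29, 25 — subtracting 4 each time.
Term 18 comes from track B (its 9th entry): 21.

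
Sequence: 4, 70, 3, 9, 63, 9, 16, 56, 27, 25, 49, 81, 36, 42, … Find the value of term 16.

Split by position mod 3 into 3 tracks.
Track A: 4, 9, 16, 25, 36 (perfect squares starting at 2²).
Track B: 70, 63, 56, 49, 42 (arithmetic with common difference −7).
Track C: 3, 9, 27, 81 (successive powers of 3).
Position 16 → track A, term 6 = 49.

49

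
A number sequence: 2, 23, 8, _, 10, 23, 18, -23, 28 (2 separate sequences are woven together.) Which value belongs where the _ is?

Taking every 2nd term gives 2 separate tracks.
Track A: 2, 8, 10, 18, 28 — each term equals the sum of the previous two.
Track B: 23, ?, 23, -23 — the oscillation 23·(−1)^(n+1).
Track B's pattern makes the blank -23.

-23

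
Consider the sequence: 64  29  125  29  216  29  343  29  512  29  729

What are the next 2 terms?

29, 1000

Positions 1, 3, 5, … form one subsequence and positions 2, 4, 6, … form another.
Subsequence A = 64, 125, 216, 343, 512, 729: perfect cubes starting at 4³.
Subsequence B = 29, 29, 29, 29, 29: constant 29.
Term 12 comes from subsequence B (its 6th entry): 29.
Position 13 → subsequence A, term 7 = 1000.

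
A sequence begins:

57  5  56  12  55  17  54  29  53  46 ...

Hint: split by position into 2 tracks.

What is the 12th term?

75

Taking every 2nd term gives 2 separate tracks.
Track A: 57, 56, 55, 54, 53. Arithmetic with common difference −1.
Track B: 5, 12, 17, 29, 46. Fibonacci-style (each term is the sum of the two before it).
Term 12 comes from track B (its 6th entry): 75.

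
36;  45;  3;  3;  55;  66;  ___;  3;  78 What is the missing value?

3

The slot pattern repeats as AABB (period 4), so there are 2 interleaved tracks.
Subsequence A: 36, 45, 55, 66, 78 (triangular numbers starting at T_8).
Subsequence B: 3, 3, ?, 3 (constant 3).
Filling subsequence B at index 3 by its rule yields 3.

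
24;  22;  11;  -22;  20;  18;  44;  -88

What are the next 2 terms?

Reading positions in blocks of 4 reveals the pattern AABB — 2 tracks woven together.
Subsequence A: 24, 22, 20, 18. Subtracting 2 each time.
Subsequence B: 11, -22, 44, -88. Geometric, ×-2 each step.
The 9th slot belongs to subsequence A; its 5th term is 16.
Position 10 falls in subsequence A as its term 6, giving 14.

16, 14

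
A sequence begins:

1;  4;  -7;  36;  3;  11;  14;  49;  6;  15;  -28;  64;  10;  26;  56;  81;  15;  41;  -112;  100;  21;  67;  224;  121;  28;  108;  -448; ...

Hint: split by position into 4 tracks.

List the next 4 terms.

Split by position mod 4: positions 1, 5, 9, … form one track, and each other residue class forms its own.
Stream A is 1, 3, 6, 10, 15, 21, 28, which is triangular numbers starting at T_1.
Stream B is 4, 11, 15, 26, 41, 67, 108, which is Fibonacci-style (each term is the sum of the two before it).
Stream C is -7, 14, -28, 56, -112, 224, -448, which is a geometric progression (common ratio -2).
Stream D is 36, 49, 64, 81, 100, 121, which is the squares 6², 7², 8², ….
The 28th slot belongs to stream D; its 7th term is 144.
The 29th slot belongs to stream A; its 8th term is 36.
The 30th slot belongs to stream B; its 8th term is 175.
Position 31 falls in stream C as its term 8, giving 896.

144, 36, 175, 896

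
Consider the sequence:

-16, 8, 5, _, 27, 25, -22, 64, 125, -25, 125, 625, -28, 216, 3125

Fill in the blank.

-19

Split by position mod 3 into 3 tracks.
Track A = -16, ?, -22, -25, -28: arithmetic, step −3.
Track B = 8, 27, 64, 125, 216: the cubes 2³, 3³, 4³, ….
Track C = 5, 25, 125, 625, 3125: powers of 5.
Track A's pattern makes the blank -19.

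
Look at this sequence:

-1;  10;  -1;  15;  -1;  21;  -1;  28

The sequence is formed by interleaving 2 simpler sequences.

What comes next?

Taking every 2nd term gives 2 separate tracks.
Track A = -1, -1, -1, -1: constant -1.
Track B = 10, 15, 21, 28: triangular numbers starting at T_4.
Term 9 comes from track A (its 5th entry): -1.

-1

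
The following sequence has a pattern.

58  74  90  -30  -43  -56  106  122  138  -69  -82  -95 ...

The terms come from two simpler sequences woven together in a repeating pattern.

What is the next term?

154

Positions follow the repeating pattern AAABBB; grouping by letter gives 2 tracks.
Subsequence A: 58, 74, 90, 106, 122, 138 — arithmetic, step +16.
Subsequence B: -30, -43, -56, -69, -82, -95 — subtracting 13 each time.
Position 13 → subsequence A, term 7 = 154.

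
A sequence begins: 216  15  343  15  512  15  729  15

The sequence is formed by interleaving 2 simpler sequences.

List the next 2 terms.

Positions 1, 3, 5, … form one subsequence and positions 2, 4, 6, … form another.
Stream A: 216, 343, 512, 729. The cubes 6³, 7³, 8³, ….
Stream B: 15, 15, 15, 15. Constant 15.
Position 9 → stream A, term 5 = 1000.
Position 10 → stream B, term 5 = 15.

1000, 15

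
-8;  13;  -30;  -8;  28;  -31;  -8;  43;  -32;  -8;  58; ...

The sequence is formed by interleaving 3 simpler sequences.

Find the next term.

Read the sequence 3 terms at a time; column i is its own pattern.
Subsequence A: -8, -8, -8, -8 — the constant sequence -8.
Subsequence B: 13, 28, 43, 58 — adding 15 each time.
Subsequence C: -30, -31, -32 — arithmetic, step −1.
Term 12 comes from subsequence C (its 4th entry): -33.

-33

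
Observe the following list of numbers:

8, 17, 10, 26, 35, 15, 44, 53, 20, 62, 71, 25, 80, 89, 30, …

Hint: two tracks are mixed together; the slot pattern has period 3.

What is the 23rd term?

143

Positions follow the repeating pattern AAB; grouping by letter gives 2 tracks.
Stream A: 8, 17, 26, 35, 44, 53, 62, 71, 80, 89 (arithmetic, step +9).
Stream B: 10, 15, 20, 25, 30 (arithmetic with common difference +5).
The 23rd slot belongs to stream A; its 16th term is 143.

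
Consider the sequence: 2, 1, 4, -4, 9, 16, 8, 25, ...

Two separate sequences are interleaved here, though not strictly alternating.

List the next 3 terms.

36, -16, 49

Reading positions in blocks of 3 reveals the pattern ABB — 2 tracks woven together.
Track A: 2, -4, 8 — multiplying by -2 each time.
Track B: 1, 4, 9, 16, 25 — perfect squares starting at 1².
Position 9 → track B, term 6 = 36.
Term 10 comes from track A (its 4th entry): -16.
Position 11 → track B, term 7 = 49.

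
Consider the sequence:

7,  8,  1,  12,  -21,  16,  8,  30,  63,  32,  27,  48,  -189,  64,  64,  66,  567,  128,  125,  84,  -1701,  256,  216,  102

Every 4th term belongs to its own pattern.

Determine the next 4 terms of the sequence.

5103, 512, 343, 120

Split by position mod 4: positions 1, 5, 9, … form one track, and each other residue class forms its own.
Stream A is 7, -21, 63, -189, 567, -1701, which is geometric with ratio -3.
Stream B is 8, 16, 32, 64, 128, 256, which is powers 2^3, 2^4, 2^5, ….
Stream C is 1, 8, 27, 64, 125, 216, which is perfect cubes starting at 1³.
Stream D is 12, 30, 48, 66, 84, 102, which is adding 18 each time.
Term 25 comes from stream A (its 7th entry): 5103.
Position 26 falls in stream B as its term 7, giving 512.
The 27th slot belongs to stream C; its 7th term is 343.
Position 28 → stream D, term 7 = 120.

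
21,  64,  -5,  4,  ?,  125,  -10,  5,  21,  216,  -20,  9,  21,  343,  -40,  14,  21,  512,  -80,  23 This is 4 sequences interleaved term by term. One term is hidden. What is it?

Read the sequence 4 terms at a time; column i is its own pattern.
Track A is 21, ?, 21, 21, 21, which is always 21.
Track B is 64, 125, 216, 343, 512, which is perfect cubes starting at 4³.
Track C is -5, -10, -20, -40, -80, which is a geometric progression (common ratio 2).
Track D is 4, 5, 9, 14, 23, which is Fibonacci-style (each term is the sum of the two before it).
Filling track A at index 2 by its rule yields 21.

21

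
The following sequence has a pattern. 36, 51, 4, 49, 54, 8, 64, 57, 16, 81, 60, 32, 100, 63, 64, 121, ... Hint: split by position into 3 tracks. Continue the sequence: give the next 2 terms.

66, 128

Taking every 3rd term gives 3 separate tracks.
Track A: 36, 49, 64, 81, 100, 121 (consecutive squares n² from n = 6).
Track B: 51, 54, 57, 60, 63 (arithmetic with common difference +3).
Track C: 4, 8, 16, 32, 64 (powers of 2).
Position 17 falls in track B as its term 6, giving 66.
The 18th slot belongs to track C; its 6th term is 128.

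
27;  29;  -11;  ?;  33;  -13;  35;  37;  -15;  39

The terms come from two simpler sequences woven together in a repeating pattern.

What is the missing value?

31

The slot pattern repeats as AAB (period 3), so there are 2 interleaved tracks.
Track A: 27, 29, ?, 33, 35, 37, 39. Arithmetic, step +2.
Track B: -11, -13, -15. Arithmetic, step −2.
The gap is track A's term 3; the rule gives 31.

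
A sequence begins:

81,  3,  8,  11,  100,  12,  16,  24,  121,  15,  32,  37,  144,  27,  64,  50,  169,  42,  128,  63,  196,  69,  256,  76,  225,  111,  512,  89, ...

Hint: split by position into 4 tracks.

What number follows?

Split by position mod 4 into 4 tracks.
Track A = 81, 100, 121, 144, 169, 196, 225: the squares 9², 10², 11², ….
Track B = 3, 12, 15, 27, 42, 69, 111: each term equals the sum of the previous two.
Track C = 8, 16, 32, 64, 128, 256, 512: powers of 2.
Track D = 11, 24, 37, 50, 63, 76, 89: arithmetic, step +13.
Position 29 → track A, term 8 = 256.

256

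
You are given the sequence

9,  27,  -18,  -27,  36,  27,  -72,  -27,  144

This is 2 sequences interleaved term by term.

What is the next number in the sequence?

Split by position mod 2 into 2 tracks.
Track A = 9, -18, 36, -72, 144: geometric, ×-2 each step.
Track B = 27, -27, 27, -27: the oscillation 27·(−1)^(n+1).
Position 10 falls in track B as its term 5, giving 27.

27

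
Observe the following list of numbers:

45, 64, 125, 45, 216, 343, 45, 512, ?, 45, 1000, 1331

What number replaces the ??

Positions follow the repeating pattern ABB; grouping by letter gives 2 tracks.
Subsequence A: 45, 45, 45, 45 — constant 45.
Subsequence B: 64, 125, 216, 343, 512, ?, 1000, 1331 — perfect cubes starting at 4³.
So the missing entry in subsequence B is 729.

729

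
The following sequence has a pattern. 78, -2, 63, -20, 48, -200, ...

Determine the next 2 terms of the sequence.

Odd-indexed and even-indexed terms follow separate rules.
Stream A is 78, 63, 48, which is linear: a_n = 93 − 15·n.
Stream B is -2, -20, -200, which is multiplying by 10 each time.
Position 7 falls in stream A as its term 4, giving 33.
Position 8 → stream B, term 4 = -2000.

33, -2000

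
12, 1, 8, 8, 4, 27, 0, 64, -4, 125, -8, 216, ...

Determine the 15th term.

Taking every 2nd term gives 2 separate tracks.
Stream A is 12, 8, 4, 0, -4, -8, which is arithmetic, step −4.
Stream B is 1, 8, 27, 64, 125, 216, which is the cubes 1³, 2³, 3³, ….
The 15th slot belongs to stream A; its 8th term is -16.

-16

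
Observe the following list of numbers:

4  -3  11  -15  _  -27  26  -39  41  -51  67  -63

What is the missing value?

15

Taking every 2nd term gives 2 separate tracks.
Track A: 4, 11, ?, 26, 41, 67. Fibonacci-style (each term is the sum of the two before it).
Track B: -3, -15, -27, -39, -51, -63. Subtracting 12 each time.
Track A's pattern makes the blank 15.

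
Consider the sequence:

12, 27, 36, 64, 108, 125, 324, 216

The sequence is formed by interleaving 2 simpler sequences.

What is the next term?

The terms cycle through 2 interleaved subsequences.
Track A is 12, 36, 108, 324, which is geometric, ×3 each step.
Track B is 27, 64, 125, 216, which is the cubes 3³, 4³, 5³, ….
Position 9 falls in track A as its term 5, giving 972.

972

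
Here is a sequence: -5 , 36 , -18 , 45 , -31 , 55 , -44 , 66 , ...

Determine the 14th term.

Positions 1, 3, 5, … form one subsequence and positions 2, 4, 6, … form another.
Track A = -5, -18, -31, -44: linear: a_n = 8 − 13·n.
Track B = 36, 45, 55, 66: the triangular numbers T_8, T_9, ….
Term 14 comes from track B (its 7th entry): 105.

105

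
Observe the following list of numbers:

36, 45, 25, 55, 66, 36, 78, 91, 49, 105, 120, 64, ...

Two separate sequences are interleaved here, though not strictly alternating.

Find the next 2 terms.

136, 153

Reading positions in blocks of 3 reveals the pattern AAB — 2 tracks woven together.
Track A: 36, 45, 55, 66, 78, 91, 105, 120 (triangular numbers n(n+1)/2 for n = 8, 9, …).
Track B: 25, 36, 49, 64 (consecutive squares n² from n = 5).
Position 13 falls in track A as its term 9, giving 136.
Position 14 → track A, term 10 = 153.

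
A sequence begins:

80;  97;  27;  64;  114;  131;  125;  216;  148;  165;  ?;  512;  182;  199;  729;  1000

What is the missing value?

The slot pattern repeats as AABB (period 4), so there are 2 interleaved tracks.
Subsequence A is 80, 97, 114, 131, 148, 165, 182, 199, which is arithmetic with common difference +17.
Subsequence B is 27, 64, 125, 216, ?, 512, 729, 1000, which is consecutive cubes n³ from n = 3.
The gap is subsequence B's term 5; the rule gives 343.

343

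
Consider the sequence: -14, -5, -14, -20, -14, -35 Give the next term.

The terms cycle through 2 interleaved subsequences.
Stream A = -14, -14, -14: constant -14.
Stream B = -5, -20, -35: linear: a_n = 10 − 15·n.
Position 7 falls in stream A as its term 4, giving -14.

-14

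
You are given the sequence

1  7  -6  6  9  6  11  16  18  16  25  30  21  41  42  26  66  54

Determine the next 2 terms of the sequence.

31, 107

Taking every 3rd term gives 3 separate tracks.
Track A: 1, 6, 11, 16, 21, 26 — arithmetic, step +5.
Track B: 7, 9, 16, 25, 41, 66 — each term equals the sum of the previous two.
Track C: -6, 6, 18, 30, 42, 54 — linear: a_n = -18 + 12·n.
The 19th slot belongs to track A; its 7th term is 31.
Term 20 comes from track B (its 7th entry): 107.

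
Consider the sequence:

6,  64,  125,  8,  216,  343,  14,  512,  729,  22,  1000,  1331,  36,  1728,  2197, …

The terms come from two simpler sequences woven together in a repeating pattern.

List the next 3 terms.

Reading positions in blocks of 3 reveals the pattern ABB — 2 tracks woven together.
Track A is 6, 8, 14, 22, 36, which is a Fibonacci-like recurrence a_n = a_{n-1} + a_{n-2}.
Track B is 64, 125, 216, 343, 512, 729, 1000, 1331, 1728, 2197, which is the cubes 4³, 5³, 6³, ….
Position 16 falls in track A as its term 6, giving 58.
Term 17 comes from track B (its 11th entry): 2744.
The 18th slot belongs to track B; its 12th term is 3375.

58, 2744, 3375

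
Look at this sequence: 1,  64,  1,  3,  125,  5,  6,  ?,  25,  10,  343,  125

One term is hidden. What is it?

216

The terms cycle through 3 interleaved subsequences.
Stream A = 1, 3, 6, 10: triangular numbers n(n+1)/2 for n = 1, 2, ….
Stream B = 64, 125, ?, 343: the cubes 4³, 5³, 6³, ….
Stream C = 1, 5, 25, 125: powers 5^0, 5^1, 5^2, ….
Filling stream B at index 3 by its rule yields 216.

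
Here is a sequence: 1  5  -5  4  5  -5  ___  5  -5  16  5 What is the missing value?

Reading positions in blocks of 3 reveals the pattern ABB — 2 tracks woven together.
Track A: 1, 4, ?, 16. Consecutive squares n² from n = 1.
Track B: 5, -5, 5, -5, 5, -5, 5. Oscillating between 5 and -5.
Track A's pattern makes the blank 9.

9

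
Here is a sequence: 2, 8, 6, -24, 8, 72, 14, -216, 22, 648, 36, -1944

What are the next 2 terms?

Split by position mod 2 into 2 tracks.
Subsequence A: 2, 6, 8, 14, 22, 36 (each term equals the sum of the previous two).
Subsequence B: 8, -24, 72, -216, 648, -1944 (geometric with ratio -3).
Term 13 comes from subsequence A (its 7th entry): 58.
Position 14 falls in subsequence B as its term 7, giving 5832.

58, 5832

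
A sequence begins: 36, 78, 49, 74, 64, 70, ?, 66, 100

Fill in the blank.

81

Positions 1, 3, 5, … form one subsequence and positions 2, 4, 6, … form another.
Track A: 36, 49, 64, ?, 100 (the squares 6², 7², 8², …).
Track B: 78, 74, 70, 66 (subtracting 4 each time).
Track A's pattern makes the blank 81.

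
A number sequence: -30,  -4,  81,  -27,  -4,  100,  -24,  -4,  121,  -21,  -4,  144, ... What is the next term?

Split by position mod 3: positions 1, 4, 7, … form one track, and each other residue class forms its own.
Track A: -30, -27, -24, -21 — arithmetic with common difference +3.
Track B: -4, -4, -4, -4 — always -4.
Track C: 81, 100, 121, 144 — perfect squares starting at 9².
The 13th slot belongs to track A; its 5th term is -18.

-18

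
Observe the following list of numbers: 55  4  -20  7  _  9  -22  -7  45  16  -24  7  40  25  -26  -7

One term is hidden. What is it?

50

Split by position mod 4: positions 1, 5, 9, … form one track, and each other residue class forms its own.
Track A: 55, ?, 45, 40 — linear: a_n = 60 − 5·n.
Track B: 4, 9, 16, 25 — the squares 2², 3², 4², ….
Track C: -20, -22, -24, -26 — arithmetic, step −2.
Track D: 7, -7, 7, -7 — alternating ±7.
Filling track A at index 2 by its rule yields 50.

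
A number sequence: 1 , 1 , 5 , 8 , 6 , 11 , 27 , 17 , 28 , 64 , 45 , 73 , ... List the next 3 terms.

The slot pattern repeats as ABB (period 3), so there are 2 interleaved tracks.
Stream A = 1, 8, 27, 64: the cubes 1³, 2³, 3³, ….
Stream B = 1, 5, 6, 11, 17, 28, 45, 73: each term equals the sum of the previous two.
The 13th slot belongs to stream A; its 5th term is 125.
Position 14 falls in stream B as its term 9, giving 118.
The 15th slot belongs to stream B; its 10th term is 191.

125, 118, 191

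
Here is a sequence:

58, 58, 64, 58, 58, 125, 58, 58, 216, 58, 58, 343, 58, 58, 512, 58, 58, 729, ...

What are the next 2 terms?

58, 58

Positions follow the repeating pattern AAB; grouping by letter gives 2 tracks.
Track A is 58, 58, 58, 58, 58, 58, 58, 58, 58, 58, 58, 58, which is the constant sequence 58.
Track B is 64, 125, 216, 343, 512, 729, which is consecutive cubes n³ from n = 4.
Position 19 → track A, term 13 = 58.
The 20th slot belongs to track A; its 14th term is 58.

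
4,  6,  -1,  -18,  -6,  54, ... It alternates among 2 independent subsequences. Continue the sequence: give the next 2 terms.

-11, -162

Positions 1, 3, 5, … form one subsequence and positions 2, 4, 6, … form another.
Track A: 4, -1, -6 (subtracting 5 each time).
Track B: 6, -18, 54 (multiplying by -3 each time).
Term 7 comes from track A (its 4th entry): -11.
Position 8 falls in track B as its term 4, giving -162.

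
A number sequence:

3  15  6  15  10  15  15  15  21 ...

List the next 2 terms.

Odd-indexed and even-indexed terms follow separate rules.
Subsequence A is 3, 6, 10, 15, 21, which is triangular numbers n(n+1)/2 for n = 2, 3, ….
Subsequence B is 15, 15, 15, 15, which is the constant sequence 15.
Term 10 comes from subsequence B (its 5th entry): 15.
Term 11 comes from subsequence A (its 6th entry): 28.

15, 28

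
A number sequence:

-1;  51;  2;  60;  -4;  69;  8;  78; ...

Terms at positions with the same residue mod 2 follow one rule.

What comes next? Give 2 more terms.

Positions 1, 3, 5, … form one subsequence and positions 2, 4, 6, … form another.
Stream A = -1, 2, -4, 8: geometric with ratio -2.
Stream B = 51, 60, 69, 78: adding 9 each time.
Position 9 falls in stream A as its term 5, giving -16.
Position 10 falls in stream B as its term 5, giving 87.

-16, 87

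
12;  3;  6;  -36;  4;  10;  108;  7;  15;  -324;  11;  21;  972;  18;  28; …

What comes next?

Read the sequence 3 terms at a time; column i is its own pattern.
Stream A: 12, -36, 108, -324, 972 — a geometric progression (common ratio -3).
Stream B: 3, 4, 7, 11, 18 — a Fibonacci-like recurrence a_n = a_{n-1} + a_{n-2}.
Stream C: 6, 10, 15, 21, 28 — triangular numbers n(n+1)/2 for n = 3, 4, ….
Position 16 → stream A, term 6 = -2916.

-2916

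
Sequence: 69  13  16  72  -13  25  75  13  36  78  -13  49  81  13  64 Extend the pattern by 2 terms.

Taking every 3rd term gives 3 separate tracks.
Subsequence A = 69, 72, 75, 78, 81: arithmetic with common difference +3.
Subsequence B = 13, -13, 13, -13, 13: alternating ±13.
Subsequence C = 16, 25, 36, 49, 64: the squares 4², 5², 6², ….
Term 16 comes from subsequence A (its 6th entry): 84.
Position 17 → subsequence B, term 6 = -13.

84, -13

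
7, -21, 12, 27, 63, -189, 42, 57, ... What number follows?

567

The slot pattern repeats as AABB (period 4), so there are 2 interleaved tracks.
Subsequence A: 7, -21, 63, -189. Geometric, ×-3 each step.
Subsequence B: 12, 27, 42, 57. Adding 15 each time.
The 9th slot belongs to subsequence A; its 5th term is 567.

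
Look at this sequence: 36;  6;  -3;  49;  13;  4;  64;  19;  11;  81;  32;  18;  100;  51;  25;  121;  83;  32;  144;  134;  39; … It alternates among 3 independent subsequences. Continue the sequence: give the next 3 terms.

Read the sequence 3 terms at a time; column i is its own pattern.
Subsequence A: 36, 49, 64, 81, 100, 121, 144. The squares 6², 7², 8², ….
Subsequence B: 6, 13, 19, 32, 51, 83, 134. Fibonacci-style (each term is the sum of the two before it).
Subsequence C: -3, 4, 11, 18, 25, 32, 39. Arithmetic with common difference +7.
Term 22 comes from subsequence A (its 8th entry): 169.
Term 23 comes from subsequence B (its 8th entry): 217.
Position 24 falls in subsequence C as its term 8, giving 46.

169, 217, 46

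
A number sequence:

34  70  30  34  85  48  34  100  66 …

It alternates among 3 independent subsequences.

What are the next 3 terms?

Read the sequence 3 terms at a time; column i is its own pattern.
Subsequence A is 34, 34, 34, which is constant 34.
Subsequence B is 70, 85, 100, which is linear: a_n = 55 + 15·n.
Subsequence C is 30, 48, 66, which is adding 18 each time.
Position 10 → subsequence A, term 4 = 34.
Position 11 falls in subsequence B as its term 4, giving 115.
The 12th slot belongs to subsequence C; its 4th term is 84.

34, 115, 84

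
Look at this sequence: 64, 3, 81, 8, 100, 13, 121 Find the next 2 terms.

Split by position mod 2 into 2 tracks.
Subsequence A: 64, 81, 100, 121. Perfect squares starting at 8².
Subsequence B: 3, 8, 13. Adding 5 each time.
Position 8 falls in subsequence B as its term 4, giving 18.
Position 9 → subsequence A, term 5 = 144.

18, 144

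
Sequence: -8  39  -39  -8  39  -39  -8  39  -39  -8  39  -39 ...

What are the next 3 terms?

-8, 39, -39

The slot pattern repeats as ABB (period 3), so there are 2 interleaved tracks.
Subsequence A: -8, -8, -8, -8 (constant -8).
Subsequence B: 39, -39, 39, -39, 39, -39, 39, -39 (the oscillation 39·(−1)^(n+1)).
Position 13 → subsequence A, term 5 = -8.
The 14th slot belongs to subsequence B; its 9th term is 39.
Position 15 → subsequence B, term 10 = -39.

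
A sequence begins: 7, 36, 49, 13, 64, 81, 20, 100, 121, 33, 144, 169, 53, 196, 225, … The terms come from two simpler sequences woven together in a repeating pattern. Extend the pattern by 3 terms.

86, 256, 289

Reading positions in blocks of 3 reveals the pattern ABB — 2 tracks woven together.
Stream A = 7, 13, 20, 33, 53: a Fibonacci-like recurrence a_n = a_{n-1} + a_{n-2}.
Stream B = 36, 49, 64, 81, 100, 121, 144, 169, 196, 225: perfect squares starting at 6².
Position 16 → stream A, term 6 = 86.
Position 17 → stream B, term 11 = 256.
The 18th slot belongs to stream B; its 12th term is 289.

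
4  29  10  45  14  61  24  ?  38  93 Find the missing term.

77

Split by position mod 2 into 2 tracks.
Stream A is 4, 10, 14, 24, 38, which is Fibonacci-style (each term is the sum of the two before it).
Stream B is 29, 45, 61, ?, 93, which is adding 16 each time.
The gap is stream B's term 4; the rule gives 77.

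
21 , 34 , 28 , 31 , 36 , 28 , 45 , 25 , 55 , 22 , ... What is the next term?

66

Taking every 2nd term gives 2 separate tracks.
Track A: 21, 28, 36, 45, 55 — the triangular numbers T_6, T_7, ….
Track B: 34, 31, 28, 25, 22 — linear: a_n = 37 − 3·n.
Term 11 comes from track A (its 6th entry): 66.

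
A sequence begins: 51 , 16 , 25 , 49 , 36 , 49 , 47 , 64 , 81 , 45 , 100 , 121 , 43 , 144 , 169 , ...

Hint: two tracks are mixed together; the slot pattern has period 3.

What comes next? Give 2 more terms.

Reading positions in blocks of 3 reveals the pattern ABB — 2 tracks woven together.
Track A: 51, 49, 47, 45, 43. Arithmetic with common difference −2.
Track B: 16, 25, 36, 49, 64, 81, 100, 121, 144, 169. Perfect squares starting at 4².
The 16th slot belongs to track A; its 6th term is 41.
The 17th slot belongs to track B; its 11th term is 196.

41, 196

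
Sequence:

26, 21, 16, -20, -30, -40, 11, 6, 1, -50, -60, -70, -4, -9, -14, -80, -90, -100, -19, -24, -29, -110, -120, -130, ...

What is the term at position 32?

-54

Reading positions in blocks of 6 reveals the pattern AAABBB — 2 tracks woven together.
Stream A: 26, 21, 16, 11, 6, 1, -4, -9, -14, -19, -24, -29. Subtracting 5 each time.
Stream B: -20, -30, -40, -50, -60, -70, -80, -90, -100, -110, -120, -130. Arithmetic with common difference −10.
Term 32 comes from stream A (its 17th entry): -54.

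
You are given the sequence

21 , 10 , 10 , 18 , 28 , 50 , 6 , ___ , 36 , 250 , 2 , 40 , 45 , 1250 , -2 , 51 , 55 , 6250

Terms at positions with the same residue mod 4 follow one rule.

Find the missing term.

Split by position mod 4 into 4 tracks.
Stream A: 21, 28, 36, 45, 55 — the triangular numbers T_6, T_7, ….
Stream B: 10, 50, 250, 1250, 6250 — geometric with ratio 5.
Stream C: 10, 6, 2, -2 — subtracting 4 each time.
Stream D: 18, ?, 40, 51 — linear: a_n = 7 + 11·n.
Stream D's pattern makes the blank 29.

29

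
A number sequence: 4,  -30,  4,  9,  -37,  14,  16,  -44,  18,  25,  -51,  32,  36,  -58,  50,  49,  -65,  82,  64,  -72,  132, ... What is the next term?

Split by position mod 3: positions 1, 4, 7, … form one track, and each other residue class forms its own.
Subsequence A: 4, 9, 16, 25, 36, 49, 64 — perfect squares starting at 2².
Subsequence B: -30, -37, -44, -51, -58, -65, -72 — arithmetic with common difference −7.
Subsequence C: 4, 14, 18, 32, 50, 82, 132 — Fibonacci-style (each term is the sum of the two before it).
The 22nd slot belongs to subsequence A; its 8th term is 81.

81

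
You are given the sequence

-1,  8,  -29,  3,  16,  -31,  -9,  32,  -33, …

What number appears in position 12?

-35

Split by position mod 3: positions 1, 4, 7, … form one track, and each other residue class forms its own.
Track A: -1, 3, -9 (a geometric progression (common ratio -3)).
Track B: 8, 16, 32 (powers of 2).
Track C: -29, -31, -33 (subtracting 2 each time).
Position 12 → track C, term 4 = -35.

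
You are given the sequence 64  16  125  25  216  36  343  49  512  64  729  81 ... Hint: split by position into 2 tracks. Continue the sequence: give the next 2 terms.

Taking every 2nd term gives 2 separate tracks.
Stream A: 64, 125, 216, 343, 512, 729 (consecutive cubes n³ from n = 4).
Stream B: 16, 25, 36, 49, 64, 81 (perfect squares starting at 4²).
Position 13 falls in stream A as its term 7, giving 1000.
Position 14 → stream B, term 7 = 100.

1000, 100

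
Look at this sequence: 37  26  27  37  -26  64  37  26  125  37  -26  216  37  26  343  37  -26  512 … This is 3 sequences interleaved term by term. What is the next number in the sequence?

Taking every 3rd term gives 3 separate tracks.
Track A = 37, 37, 37, 37, 37, 37: always 37.
Track B = 26, -26, 26, -26, 26, -26: the oscillation 26·(−1)^(n+1).
Track C = 27, 64, 125, 216, 343, 512: perfect cubes starting at 3³.
Term 19 comes from track A (its 7th entry): 37.

37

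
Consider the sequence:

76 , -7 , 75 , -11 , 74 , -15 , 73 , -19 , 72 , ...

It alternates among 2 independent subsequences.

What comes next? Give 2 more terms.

Odd-indexed and even-indexed terms follow separate rules.
Track A = 76, 75, 74, 73, 72: subtracting 1 each time.
Track B = -7, -11, -15, -19: linear: a_n = -3 − 4·n.
The 10th slot belongs to track B; its 5th term is -23.
Position 11 → track A, term 6 = 71.

-23, 71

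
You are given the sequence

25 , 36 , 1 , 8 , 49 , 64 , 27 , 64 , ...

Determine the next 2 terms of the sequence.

Reading positions in blocks of 4 reveals the pattern AABB — 2 tracks woven together.
Subsequence A: 25, 36, 49, 64 (perfect squares starting at 5²).
Subsequence B: 1, 8, 27, 64 (the cubes 1³, 2³, 3³, …).
Term 9 comes from subsequence A (its 5th entry): 81.
The 10th slot belongs to subsequence A; its 6th term is 100.

81, 100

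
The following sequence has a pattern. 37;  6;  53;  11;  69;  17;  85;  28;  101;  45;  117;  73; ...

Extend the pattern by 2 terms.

Positions 1, 3, 5, … form one subsequence and positions 2, 4, 6, … form another.
Track A = 37, 53, 69, 85, 101, 117: adding 16 each time.
Track B = 6, 11, 17, 28, 45, 73: Fibonacci-style (each term is the sum of the two before it).
Position 13 falls in track A as its term 7, giving 133.
Position 14 falls in track B as its term 7, giving 118.

133, 118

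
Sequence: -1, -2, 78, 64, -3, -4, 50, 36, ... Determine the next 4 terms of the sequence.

Positions follow the repeating pattern AABB; grouping by letter gives 2 tracks.
Track A = -1, -2, -3, -4: subtracting 1 each time.
Track B = 78, 64, 50, 36: linear: a_n = 92 − 14·n.
Position 9 → track A, term 5 = -5.
Position 10 falls in track A as its term 6, giving -6.
Term 11 comes from track B (its 5th entry): 22.
Term 12 comes from track B (its 6th entry): 8.

-5, -6, 22, 8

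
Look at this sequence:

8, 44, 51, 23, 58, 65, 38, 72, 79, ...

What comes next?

Positions follow the repeating pattern ABB; grouping by letter gives 2 tracks.
Track A = 8, 23, 38: linear: a_n = -7 + 15·n.
Track B = 44, 51, 58, 65, 72, 79: arithmetic, step +7.
Term 10 comes from track A (its 4th entry): 53.

53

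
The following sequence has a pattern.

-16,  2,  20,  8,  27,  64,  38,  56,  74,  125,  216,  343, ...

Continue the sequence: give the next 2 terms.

Positions follow the repeating pattern AAABBB; grouping by letter gives 2 tracks.
Subsequence A: -16, 2, 20, 38, 56, 74 — linear: a_n = -34 + 18·n.
Subsequence B: 8, 27, 64, 125, 216, 343 — perfect cubes starting at 2³.
The 13th slot belongs to subsequence A; its 7th term is 92.
Term 14 comes from subsequence A (its 8th entry): 110.

92, 110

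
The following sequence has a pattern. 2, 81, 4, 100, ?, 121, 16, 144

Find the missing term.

8

Positions 1, 3, 5, … form one subsequence and positions 2, 4, 6, … form another.
Subsequence A: 2, 4, ?, 16. Successive powers of 2.
Subsequence B: 81, 100, 121, 144. Perfect squares starting at 9².
The gap is subsequence A's term 3; the rule gives 8.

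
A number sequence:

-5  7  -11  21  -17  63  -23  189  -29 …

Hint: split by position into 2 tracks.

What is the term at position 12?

Taking every 2nd term gives 2 separate tracks.
Track A: -5, -11, -17, -23, -29. Arithmetic, step −6.
Track B: 7, 21, 63, 189. Multiplying by 3 each time.
Position 12 falls in track B as its term 6, giving 1701.

1701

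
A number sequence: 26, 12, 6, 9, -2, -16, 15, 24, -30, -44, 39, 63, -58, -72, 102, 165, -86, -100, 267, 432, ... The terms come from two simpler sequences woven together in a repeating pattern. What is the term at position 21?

-114

Reading positions in blocks of 4 reveals the pattern AABB — 2 tracks woven together.
Track A = 26, 12, -2, -16, -30, -44, -58, -72, -86, -100: subtracting 14 each time.
Track B = 6, 9, 15, 24, 39, 63, 102, 165, 267, 432: each term equals the sum of the previous two.
The 21st slot belongs to track A; its 11th term is -114.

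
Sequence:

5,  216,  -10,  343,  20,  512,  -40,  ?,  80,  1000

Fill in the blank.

Odd-indexed and even-indexed terms follow separate rules.
Track A: 5, -10, 20, -40, 80 — geometric with ratio -2.
Track B: 216, 343, 512, ?, 1000 — perfect cubes starting at 6³.
So the missing entry in track B is 729.

729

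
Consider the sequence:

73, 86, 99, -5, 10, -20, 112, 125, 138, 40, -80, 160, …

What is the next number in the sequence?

Reading positions in blocks of 6 reveals the pattern AAABBB — 2 tracks woven together.
Track A is 73, 86, 99, 112, 125, 138, which is arithmetic with common difference +13.
Track B is -5, 10, -20, 40, -80, 160, which is geometric with ratio -2.
Term 13 comes from track A (its 7th entry): 151.

151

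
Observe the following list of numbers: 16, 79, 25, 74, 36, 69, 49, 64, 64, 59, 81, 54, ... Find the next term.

100

Split by position mod 2 into 2 tracks.
Stream A: 16, 25, 36, 49, 64, 81 (consecutive squares n² from n = 4).
Stream B: 79, 74, 69, 64, 59, 54 (arithmetic, step −5).
Term 13 comes from stream A (its 7th entry): 100.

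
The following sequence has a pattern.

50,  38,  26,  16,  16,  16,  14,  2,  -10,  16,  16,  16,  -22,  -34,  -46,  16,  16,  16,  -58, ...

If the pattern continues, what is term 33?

Positions follow the repeating pattern AAABBB; grouping by letter gives 2 tracks.
Track A is 50, 38, 26, 14, 2, -10, -22, -34, -46, -58, which is linear: a_n = 62 − 12·n.
Track B is 16, 16, 16, 16, 16, 16, 16, 16, 16, which is constant 16.
The 33rd slot belongs to track A; its 18th term is -154.

-154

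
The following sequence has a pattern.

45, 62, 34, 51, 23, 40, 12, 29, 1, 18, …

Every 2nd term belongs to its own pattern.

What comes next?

Odd-indexed and even-indexed terms follow separate rules.
Track A: 45, 34, 23, 12, 1. Arithmetic with common difference −11.
Track B: 62, 51, 40, 29, 18. Arithmetic with common difference −11.
Position 11 → track A, term 6 = -10.

-10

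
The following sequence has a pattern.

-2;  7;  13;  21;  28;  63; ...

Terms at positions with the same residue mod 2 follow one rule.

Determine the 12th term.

The terms cycle through 2 interleaved subsequences.
Track A is -2, 13, 28, which is arithmetic, step +15.
Track B is 7, 21, 63, which is multiplying by 3 each time.
Position 12 falls in track B as its term 6, giving 1701.

1701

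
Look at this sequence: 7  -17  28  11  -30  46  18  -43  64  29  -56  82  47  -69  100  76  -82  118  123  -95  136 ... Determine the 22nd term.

199

Taking every 3rd term gives 3 separate tracks.
Stream A is 7, 11, 18, 29, 47, 76, 123, which is each term equals the sum of the previous two.
Stream B is -17, -30, -43, -56, -69, -82, -95, which is subtracting 13 each time.
Stream C is 28, 46, 64, 82, 100, 118, 136, which is linear: a_n = 10 + 18·n.
The 22nd slot belongs to stream A; its 8th term is 199.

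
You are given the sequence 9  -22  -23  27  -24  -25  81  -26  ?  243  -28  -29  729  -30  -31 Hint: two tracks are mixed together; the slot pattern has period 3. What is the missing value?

-27

Reading positions in blocks of 3 reveals the pattern ABB — 2 tracks woven together.
Subsequence A: 9, 27, 81, 243, 729. Powers of 3.
Subsequence B: -22, -23, -24, -25, -26, ?, -28, -29, -30, -31. Linear: a_n = -21 − n.
The gap is subsequence B's term 6; the rule gives -27.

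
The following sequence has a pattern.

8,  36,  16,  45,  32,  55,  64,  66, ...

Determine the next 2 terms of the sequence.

128, 78

Odd-indexed and even-indexed terms follow separate rules.
Track A: 8, 16, 32, 64 — powers 2^3, 2^4, 2^5, ….
Track B: 36, 45, 55, 66 — triangular numbers starting at T_8.
Position 9 falls in track A as its term 5, giving 128.
The 10th slot belongs to track B; its 5th term is 78.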